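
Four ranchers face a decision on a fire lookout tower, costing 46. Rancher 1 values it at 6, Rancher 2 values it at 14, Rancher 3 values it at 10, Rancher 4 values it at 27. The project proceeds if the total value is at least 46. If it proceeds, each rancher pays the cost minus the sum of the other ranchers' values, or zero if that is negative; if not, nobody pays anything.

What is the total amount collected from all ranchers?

Total value 57 ≥ cost 46, so it is built.
Rancher 1: others sum to 51; max(0, 46 - 51) = 0.
Rancher 2: others sum to 43; max(0, 46 - 43) = 3.
Rancher 3: others sum to 47; max(0, 46 - 47) = 0.
Rancher 4: others sum to 30; max(0, 46 - 30) = 16.
Total collected = 0 + 3 + 0 + 16 = 19.

19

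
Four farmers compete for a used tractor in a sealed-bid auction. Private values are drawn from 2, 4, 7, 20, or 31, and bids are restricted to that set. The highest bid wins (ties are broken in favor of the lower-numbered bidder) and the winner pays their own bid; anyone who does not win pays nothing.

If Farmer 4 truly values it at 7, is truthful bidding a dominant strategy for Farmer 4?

No

Consider the case where Farmer 1 bids 2, Farmer 2 bids 2 and Farmer 3 bids 2.
Truthful bid 7: wins, pays 7, utility 7 - 7 = 0.
Bid 4 instead: wins, pays 4, utility 7 - 4 = 3.
Since 3 > 0, bidding 4 is strictly better here, so truthful bidding is not dominant.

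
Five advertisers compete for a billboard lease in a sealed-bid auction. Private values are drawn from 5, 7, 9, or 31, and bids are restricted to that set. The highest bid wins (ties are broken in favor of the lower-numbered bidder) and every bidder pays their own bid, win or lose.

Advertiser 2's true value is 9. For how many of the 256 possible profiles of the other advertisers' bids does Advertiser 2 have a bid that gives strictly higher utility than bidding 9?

210

Others bid (5, 5, 5, 5): truth gives 0; bid 7 gives 2 > 0. Violating.
Others bid (5, 5, 5, 7): truth gives 0; bid 7 gives 2 > 0. Violating.
Others bid (5, 5, 5, 31): truth gives -9; bid 5 gives -5 > -9. Violating.
Others bid (5, 5, 7, 5): truth gives 0; bid 7 gives 2 > 0. Violating.
Others bid (5, 5, 5, 9): truth gives 0; no alternative beats it.
Others bid (5, 5, 7, 9): truth gives 0; no alternative beats it.
(Checking all 256 profiles: 210 have a profitable deviation, 46 do not.)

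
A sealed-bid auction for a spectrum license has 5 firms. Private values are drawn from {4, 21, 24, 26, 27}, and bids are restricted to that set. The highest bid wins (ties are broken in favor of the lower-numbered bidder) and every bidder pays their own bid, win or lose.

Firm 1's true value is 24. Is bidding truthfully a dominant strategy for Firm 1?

Consider the case where Firm 2 bids 4, Firm 3 bids 4, Firm 4 bids 4 and Firm 5 bids 4.
Truthful bid 24: wins, pays 24, utility 24 - 24 = 0.
Bid 4 instead: wins, pays 4, utility 24 - 4 = 20.
Since 20 > 0, bidding 4 is strictly better here, so truthful bidding is not dominant.

No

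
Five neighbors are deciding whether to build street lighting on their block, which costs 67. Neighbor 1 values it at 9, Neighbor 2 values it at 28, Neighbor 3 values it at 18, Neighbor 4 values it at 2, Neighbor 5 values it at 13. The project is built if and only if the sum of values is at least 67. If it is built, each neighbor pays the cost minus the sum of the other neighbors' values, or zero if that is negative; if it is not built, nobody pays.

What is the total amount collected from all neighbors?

Total value 70 ≥ cost 67, so it is built.
Neighbor 1: others sum to 61; max(0, 67 - 61) = 6.
Neighbor 2: others sum to 42; max(0, 67 - 42) = 25.
Neighbor 3: others sum to 52; max(0, 67 - 52) = 15.
Neighbor 4: others sum to 68; max(0, 67 - 68) = 0.
Neighbor 5: others sum to 57; max(0, 67 - 57) = 10.
Total collected = 6 + 25 + 15 + 0 + 10 = 56.

56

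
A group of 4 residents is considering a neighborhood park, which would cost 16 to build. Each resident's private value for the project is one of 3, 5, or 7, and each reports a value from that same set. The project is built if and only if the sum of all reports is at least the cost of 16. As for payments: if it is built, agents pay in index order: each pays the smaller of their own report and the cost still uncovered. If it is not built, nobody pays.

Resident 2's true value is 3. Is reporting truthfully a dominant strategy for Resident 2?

Yes

Check each profile of the others' reports and compare truth against every alternative report.
Others report (3, 3, 5): truth gives 0, best alternative gives -2.
Others report (3, 3, 7): truth gives 0, best alternative gives -2.
Others report (3, 5, 3): truth gives 0, best alternative gives -2.
Others report (3, 5, 5): truth gives 0, best alternative gives -2.
Others report (3, 5, 7): truth gives 0, best alternative gives -2.
Others report (3, 7, 3): truth gives 0, best alternative gives -2.
(Remaining 21 profiles checked similarly; truth is weakly best in each.)
In every case the truthful report is at least as good as any alternative, so it is a dominant strategy.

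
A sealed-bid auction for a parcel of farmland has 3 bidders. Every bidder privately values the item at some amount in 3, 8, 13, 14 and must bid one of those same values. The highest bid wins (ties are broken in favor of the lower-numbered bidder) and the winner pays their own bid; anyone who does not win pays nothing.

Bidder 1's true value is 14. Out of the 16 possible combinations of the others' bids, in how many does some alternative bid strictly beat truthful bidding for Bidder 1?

Others bid (3, 3): truth gives 0; bid 3 gives 11 > 0. Violating.
Others bid (3, 8): truth gives 0; bid 8 gives 6 > 0. Violating.
Others bid (3, 13): truth gives 0; bid 13 gives 1 > 0. Violating.
Others bid (8, 3): truth gives 0; bid 8 gives 6 > 0. Violating.
Others bid (3, 14): truth gives 0; no alternative beats it.
Others bid (8, 14): truth gives 0; no alternative beats it.
(Checking all 16 profiles: 9 have a profitable deviation, 7 do not.)

9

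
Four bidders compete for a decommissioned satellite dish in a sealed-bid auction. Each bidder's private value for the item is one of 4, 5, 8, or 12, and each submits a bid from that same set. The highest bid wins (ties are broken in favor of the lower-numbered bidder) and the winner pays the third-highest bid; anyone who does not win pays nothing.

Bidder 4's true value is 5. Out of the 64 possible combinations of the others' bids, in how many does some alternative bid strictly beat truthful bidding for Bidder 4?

6

Others bid (4, 4, 5): truth gives 0; bid 8 gives 1 > 0. Violating.
Others bid (4, 4, 8): truth gives 0; bid 12 gives 1 > 0. Violating.
Others bid (4, 5, 4): truth gives 0; bid 8 gives 1 > 0. Violating.
Others bid (4, 8, 4): truth gives 0; bid 12 gives 1 > 0. Violating.
Others bid (4, 4, 4): truth gives 1; no alternative beats it.
Others bid (4, 4, 12): truth gives 0; no alternative beats it.
(Checking all 64 profiles: 6 have a profitable deviation, 58 do not.)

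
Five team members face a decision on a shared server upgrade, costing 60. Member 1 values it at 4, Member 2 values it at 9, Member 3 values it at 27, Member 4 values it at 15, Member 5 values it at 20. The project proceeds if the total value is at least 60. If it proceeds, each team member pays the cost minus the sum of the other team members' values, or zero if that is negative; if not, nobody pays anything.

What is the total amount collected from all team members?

Total value 75 ≥ cost 60, so it is built.
Member 1: others sum to 71; max(0, 60 - 71) = 0.
Member 2: others sum to 66; max(0, 60 - 66) = 0.
Member 3: others sum to 48; max(0, 60 - 48) = 12.
Member 4: others sum to 60; max(0, 60 - 60) = 0.
Member 5: others sum to 55; max(0, 60 - 55) = 5.
Total collected = 0 + 0 + 12 + 0 + 5 = 17.

17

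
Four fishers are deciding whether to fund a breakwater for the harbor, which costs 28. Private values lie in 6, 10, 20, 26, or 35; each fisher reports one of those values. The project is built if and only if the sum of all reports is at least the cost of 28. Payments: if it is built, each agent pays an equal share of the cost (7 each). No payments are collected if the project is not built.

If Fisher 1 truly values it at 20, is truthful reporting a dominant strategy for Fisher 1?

Yes

Check each profile of the others' reports and compare truth against every alternative report.
Others report (6, 6, 6): truth gives 13, best alternative gives 13.
Others report (6, 6, 10): truth gives 13, best alternative gives 13.
Others report (6, 6, 20): truth gives 13, best alternative gives 13.
Others report (6, 6, 26): truth gives 13, best alternative gives 13.
Others report (6, 6, 35): truth gives 13, best alternative gives 13.
Others report (6, 10, 6): truth gives 13, best alternative gives 13.
(Remaining 119 profiles checked similarly; truth is weakly best in each.)
In every case the truthful report is at least as good as any alternative, so it is a dominant strategy.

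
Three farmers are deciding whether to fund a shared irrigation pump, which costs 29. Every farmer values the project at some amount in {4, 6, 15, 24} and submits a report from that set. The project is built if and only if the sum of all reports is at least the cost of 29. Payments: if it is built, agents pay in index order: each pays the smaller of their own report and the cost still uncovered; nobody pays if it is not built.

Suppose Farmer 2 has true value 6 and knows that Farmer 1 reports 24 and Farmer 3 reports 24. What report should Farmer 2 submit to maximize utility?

4

Report 4: project built, pays 4, utility 6 - 4 = 2.
Report 6: project built, pays 5, utility 6 - 5 = 1.
Report 15: project built, pays 5, utility 6 - 5 = 1.
Report 24: project built, pays 5, utility 6 - 5 = 1.
The best choice is 4 with utility 2.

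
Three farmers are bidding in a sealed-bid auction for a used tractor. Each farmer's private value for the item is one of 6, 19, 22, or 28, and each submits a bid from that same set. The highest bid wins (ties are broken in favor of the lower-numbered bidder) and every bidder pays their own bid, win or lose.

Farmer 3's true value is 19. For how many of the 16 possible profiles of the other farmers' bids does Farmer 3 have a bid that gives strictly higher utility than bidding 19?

15

Others bid (6, 19): truth gives -19; bid 22 gives -3 > -19. Violating.
Others bid (6, 22): truth gives -19; bid 6 gives -6 > -19. Violating.
Others bid (6, 28): truth gives -19; bid 6 gives -6 > -19. Violating.
Others bid (19, 6): truth gives -19; bid 22 gives -3 > -19. Violating.
Others bid (6, 6): truth gives 0; no alternative beats it.
(Checking all 16 profiles: 15 have a profitable deviation, 1 does not.)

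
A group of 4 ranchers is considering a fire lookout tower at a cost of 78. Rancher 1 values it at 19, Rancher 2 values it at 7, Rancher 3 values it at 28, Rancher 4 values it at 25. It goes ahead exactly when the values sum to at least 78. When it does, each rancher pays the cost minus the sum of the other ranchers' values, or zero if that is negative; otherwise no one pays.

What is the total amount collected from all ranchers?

Total value 79 ≥ cost 78, so it is built.
Rancher 1: others sum to 60; max(0, 78 - 60) = 18.
Rancher 2: others sum to 72; max(0, 78 - 72) = 6.
Rancher 3: others sum to 51; max(0, 78 - 51) = 27.
Rancher 4: others sum to 54; max(0, 78 - 54) = 24.
Total collected = 18 + 6 + 27 + 24 = 75.

75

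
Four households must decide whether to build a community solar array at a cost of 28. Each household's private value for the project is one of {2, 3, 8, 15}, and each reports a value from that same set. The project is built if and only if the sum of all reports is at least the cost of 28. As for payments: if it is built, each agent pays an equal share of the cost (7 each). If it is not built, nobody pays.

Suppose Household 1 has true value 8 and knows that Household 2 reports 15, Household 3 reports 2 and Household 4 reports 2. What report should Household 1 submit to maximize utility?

Report 2: project not built, utility 0.
Report 3: project not built, utility 0.
Report 8: project not built, utility 0.
Report 15: project built, pays 7, utility 8 - 7 = 1.
The best choice is 15 with utility 1.

15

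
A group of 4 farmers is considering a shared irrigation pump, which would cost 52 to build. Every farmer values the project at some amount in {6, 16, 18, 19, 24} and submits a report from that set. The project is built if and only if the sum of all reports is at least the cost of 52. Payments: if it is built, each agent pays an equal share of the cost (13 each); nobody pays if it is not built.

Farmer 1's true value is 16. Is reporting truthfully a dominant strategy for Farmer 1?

Consider the case where Farmer 2 reports 6, Farmer 3 reports 6 and Farmer 4 reports 16.
Truthful report 16: project not built, utility 0.
Report 24 instead: project built, pays 13, utility 16 - 13 = 3.
Since 3 > 0, reporting 24 is strictly better here, so truthful reporting is not dominant.

No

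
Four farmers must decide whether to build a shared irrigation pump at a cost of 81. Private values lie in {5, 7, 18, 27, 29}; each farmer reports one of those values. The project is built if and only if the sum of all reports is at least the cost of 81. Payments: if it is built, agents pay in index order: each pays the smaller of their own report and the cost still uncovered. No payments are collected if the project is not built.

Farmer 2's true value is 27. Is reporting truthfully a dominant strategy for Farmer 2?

No

Consider the case where Farmer 1 reports 5, Farmer 3 reports 29 and Farmer 4 reports 29.
Truthful report 27: project built, pays 27, utility 27 - 27 = 0.
Report 18 instead: project built, pays 18, utility 27 - 18 = 9.
Since 9 > 0, reporting 18 is strictly better here, so truthful reporting is not dominant.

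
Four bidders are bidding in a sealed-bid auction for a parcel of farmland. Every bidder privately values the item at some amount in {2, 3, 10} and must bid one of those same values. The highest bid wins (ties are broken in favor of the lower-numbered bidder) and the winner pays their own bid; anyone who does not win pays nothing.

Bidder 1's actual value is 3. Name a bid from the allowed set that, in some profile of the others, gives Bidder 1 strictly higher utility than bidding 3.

2

Suppose Bidder 2 bids 2, Bidder 3 bids 2 and Bidder 4 bids 2.
Bid 3: wins, pays 3, utility 3 - 3 = 0.
Bid 2: wins, pays 2, utility 3 - 2 = 1.
So bidding 2 beats truth here (1 > 0).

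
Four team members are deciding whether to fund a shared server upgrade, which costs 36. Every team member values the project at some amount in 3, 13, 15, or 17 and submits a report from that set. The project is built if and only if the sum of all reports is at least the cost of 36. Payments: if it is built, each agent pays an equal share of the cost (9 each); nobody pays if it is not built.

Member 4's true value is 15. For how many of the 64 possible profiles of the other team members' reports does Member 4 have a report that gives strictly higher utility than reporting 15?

3

Others report (3, 3, 13): truth gives 0; report 17 gives 6 > 0. Violating.
Others report (3, 13, 3): truth gives 0; report 17 gives 6 > 0. Violating.
Others report (13, 3, 3): truth gives 0; report 17 gives 6 > 0. Violating.
Others report (3, 3, 3): truth gives 0; no alternative beats it.
Others report (3, 3, 15): truth gives 6; no alternative beats it.
(Checking all 64 profiles: 3 have a profitable deviation, 61 do not.)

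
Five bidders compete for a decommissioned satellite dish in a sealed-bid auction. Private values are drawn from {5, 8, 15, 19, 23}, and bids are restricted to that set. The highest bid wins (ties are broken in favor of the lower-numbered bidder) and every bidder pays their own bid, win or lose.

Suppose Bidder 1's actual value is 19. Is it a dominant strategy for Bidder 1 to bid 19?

No

Consider the case where Bidder 2 bids 5, Bidder 3 bids 5, Bidder 4 bids 5 and Bidder 5 bids 5.
Truthful bid 19: wins, pays 19, utility 19 - 19 = 0.
Bid 5 instead: wins, pays 5, utility 19 - 5 = 14.
Since 14 > 0, bidding 5 is strictly better here, so truthful bidding is not dominant.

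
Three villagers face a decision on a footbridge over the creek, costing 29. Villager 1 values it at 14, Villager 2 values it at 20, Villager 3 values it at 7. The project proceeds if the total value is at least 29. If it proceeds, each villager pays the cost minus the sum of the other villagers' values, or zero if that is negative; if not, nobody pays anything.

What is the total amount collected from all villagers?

10

Total value 41 ≥ cost 29, so it is built.
Villager 1: others sum to 27; max(0, 29 - 27) = 2.
Villager 2: others sum to 21; max(0, 29 - 21) = 8.
Villager 3: others sum to 34; max(0, 29 - 34) = 0.
Total collected = 2 + 8 + 0 = 10.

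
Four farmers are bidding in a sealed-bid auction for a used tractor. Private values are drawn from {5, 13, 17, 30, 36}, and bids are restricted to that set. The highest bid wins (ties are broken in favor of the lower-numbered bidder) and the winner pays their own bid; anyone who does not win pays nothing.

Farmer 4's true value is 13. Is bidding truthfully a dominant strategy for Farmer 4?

Check each profile of the others' bids and compare truth against every alternative bid.
Others bid (5, 5, 5): truth gives 0, best alternative gives 0.
Others bid (5, 5, 13): truth gives 0, best alternative gives 0.
Others bid (5, 5, 17): truth gives 0, best alternative gives 0.
Others bid (5, 5, 30): truth gives 0, best alternative gives 0.
Others bid (5, 5, 36): truth gives 0, best alternative gives 0.
Others bid (5, 13, 5): truth gives 0, best alternative gives 0.
(Remaining 119 profiles checked similarly; truth is weakly best in each.)
In every case the truthful bid is at least as good as any alternative, so it is a dominant strategy.

Yes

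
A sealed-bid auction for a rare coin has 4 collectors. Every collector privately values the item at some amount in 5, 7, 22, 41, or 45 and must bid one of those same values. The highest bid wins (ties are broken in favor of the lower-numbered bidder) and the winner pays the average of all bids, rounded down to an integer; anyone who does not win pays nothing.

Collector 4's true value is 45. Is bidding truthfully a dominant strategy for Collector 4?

No

Consider the case where Collector 1 bids 5, Collector 2 bids 5 and Collector 3 bids 5.
Truthful bid 45: wins, pays 15, utility 45 - 15 = 30.
Bid 7 instead: wins, pays 5, utility 45 - 5 = 40.
Since 40 > 30, bidding 7 is strictly better here, so truthful bidding is not dominant.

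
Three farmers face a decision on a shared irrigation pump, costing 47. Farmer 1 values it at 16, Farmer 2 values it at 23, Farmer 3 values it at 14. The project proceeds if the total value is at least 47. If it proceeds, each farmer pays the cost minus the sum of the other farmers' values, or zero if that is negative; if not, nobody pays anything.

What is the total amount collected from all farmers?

35

Total value 53 ≥ cost 47, so it is built.
Farmer 1: others sum to 37; max(0, 47 - 37) = 10.
Farmer 2: others sum to 30; max(0, 47 - 30) = 17.
Farmer 3: others sum to 39; max(0, 47 - 39) = 8.
Total collected = 10 + 17 + 8 = 35.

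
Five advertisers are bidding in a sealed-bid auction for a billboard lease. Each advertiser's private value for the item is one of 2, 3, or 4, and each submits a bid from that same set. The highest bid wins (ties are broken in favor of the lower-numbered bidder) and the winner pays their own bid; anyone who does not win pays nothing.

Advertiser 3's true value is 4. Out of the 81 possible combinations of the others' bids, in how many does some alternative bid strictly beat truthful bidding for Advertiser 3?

4

Others bid (2, 2, 2, 2): truth gives 0; bid 3 gives 1 > 0. Violating.
Others bid (2, 2, 2, 3): truth gives 0; bid 3 gives 1 > 0. Violating.
Others bid (2, 2, 3, 2): truth gives 0; bid 3 gives 1 > 0. Violating.
Others bid (2, 2, 3, 3): truth gives 0; bid 3 gives 1 > 0. Violating.
Others bid (2, 2, 2, 4): truth gives 0; no alternative beats it.
Others bid (2, 2, 3, 4): truth gives 0; no alternative beats it.
(Checking all 81 profiles: 4 have a profitable deviation, 77 do not.)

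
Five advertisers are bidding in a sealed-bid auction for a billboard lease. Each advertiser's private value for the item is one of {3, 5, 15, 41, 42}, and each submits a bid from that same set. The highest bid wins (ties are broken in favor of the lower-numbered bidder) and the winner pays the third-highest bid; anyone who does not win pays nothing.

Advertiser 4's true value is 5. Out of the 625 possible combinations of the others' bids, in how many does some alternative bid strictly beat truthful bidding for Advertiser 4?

Others bid (3, 3, 3, 15): truth gives 0; bid 15 gives 2 > 0. Violating.
Others bid (3, 3, 3, 41): truth gives 0; bid 41 gives 2 > 0. Violating.
Others bid (3, 3, 3, 42): truth gives 0; bid 42 gives 2 > 0. Violating.
Others bid (3, 3, 5, 3): truth gives 0; bid 15 gives 2 > 0. Violating.
Others bid (3, 3, 3, 3): truth gives 2; no alternative beats it.
Others bid (3, 3, 3, 5): truth gives 2; no alternative beats it.
(Checking all 625 profiles: 12 have a profitable deviation, 613 do not.)

12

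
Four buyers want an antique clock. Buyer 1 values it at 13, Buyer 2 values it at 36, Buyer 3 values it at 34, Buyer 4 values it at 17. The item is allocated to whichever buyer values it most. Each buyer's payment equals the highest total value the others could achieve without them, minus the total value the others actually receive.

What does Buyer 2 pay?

Buyer 2 has the highest value and receives the item.
Without Buyer 2, the item would go to the next-highest value, 34, so the others could achieve 34.
With Buyer 2 present and winning, the others receive nothing, so their total is 0.
Payment = 34 - 0 = 34.

34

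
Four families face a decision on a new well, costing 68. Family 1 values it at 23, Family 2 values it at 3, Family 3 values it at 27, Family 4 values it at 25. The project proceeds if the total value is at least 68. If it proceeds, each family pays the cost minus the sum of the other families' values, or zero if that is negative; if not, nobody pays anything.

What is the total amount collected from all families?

Total value 78 ≥ cost 68, so it is built.
Family 1: others sum to 55; max(0, 68 - 55) = 13.
Family 2: others sum to 75; max(0, 68 - 75) = 0.
Family 3: others sum to 51; max(0, 68 - 51) = 17.
Family 4: others sum to 53; max(0, 68 - 53) = 15.
Total collected = 13 + 0 + 17 + 15 = 45.

45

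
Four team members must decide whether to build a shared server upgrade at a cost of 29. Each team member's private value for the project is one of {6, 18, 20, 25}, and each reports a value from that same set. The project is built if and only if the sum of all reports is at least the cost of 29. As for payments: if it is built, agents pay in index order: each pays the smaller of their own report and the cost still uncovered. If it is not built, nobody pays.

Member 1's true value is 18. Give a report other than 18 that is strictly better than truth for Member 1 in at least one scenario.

6

Suppose Member 2 reports 6, Member 3 reports 6 and Member 4 reports 18.
Report 18: project built, pays 18, utility 18 - 18 = 0.
Report 6: project built, pays 6, utility 18 - 6 = 12.
So reporting 6 beats truth here (12 > 0).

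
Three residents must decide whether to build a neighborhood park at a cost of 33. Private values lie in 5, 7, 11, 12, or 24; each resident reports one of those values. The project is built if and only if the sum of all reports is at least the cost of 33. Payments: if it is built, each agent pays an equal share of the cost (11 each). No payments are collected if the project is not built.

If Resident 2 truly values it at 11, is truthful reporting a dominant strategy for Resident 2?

Yes

Check each profile of the others' reports and compare truth against every alternative report.
Others report (5, 5): truth gives 0, best alternative gives 0.
Others report (5, 7): truth gives 0, best alternative gives 0.
Others report (5, 11): truth gives 0, best alternative gives 0.
Others report (5, 12): truth gives 0, best alternative gives 0.
Others report (5, 24): truth gives 0, best alternative gives 0.
Others report (7, 5): truth gives 0, best alternative gives 0.
(Remaining 19 profiles checked similarly; truth is weakly best in each.)
In every case the truthful report is at least as good as any alternative, so it is a dominant strategy.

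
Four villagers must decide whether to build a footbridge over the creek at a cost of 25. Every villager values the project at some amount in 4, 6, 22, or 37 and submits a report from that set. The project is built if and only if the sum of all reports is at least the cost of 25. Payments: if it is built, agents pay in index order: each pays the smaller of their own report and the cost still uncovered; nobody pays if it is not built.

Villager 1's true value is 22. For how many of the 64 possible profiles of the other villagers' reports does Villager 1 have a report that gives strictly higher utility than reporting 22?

56

Others report (4, 4, 22): truth gives 0; report 4 gives 18 > 0. Violating.
Others report (4, 4, 37): truth gives 0; report 4 gives 18 > 0. Violating.
Others report (4, 6, 22): truth gives 0; report 4 gives 18 > 0. Violating.
Others report (4, 6, 37): truth gives 0; report 4 gives 18 > 0. Violating.
Others report (4, 4, 4): truth gives 0; no alternative beats it.
Others report (4, 4, 6): truth gives 0; no alternative beats it.
(Checking all 64 profiles: 56 have a profitable deviation, 8 do not.)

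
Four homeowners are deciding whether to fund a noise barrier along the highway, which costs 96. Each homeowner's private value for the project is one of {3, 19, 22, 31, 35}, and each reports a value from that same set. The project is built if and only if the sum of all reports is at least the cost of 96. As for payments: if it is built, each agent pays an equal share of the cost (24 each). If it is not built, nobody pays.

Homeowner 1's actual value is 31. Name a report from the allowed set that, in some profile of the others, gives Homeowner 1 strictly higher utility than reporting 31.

Suppose Homeowner 2 reports 19, Homeowner 3 reports 22 and Homeowner 4 reports 22.
Report 31: project not built, utility 0.
Report 35: project built, pays 24, utility 31 - 24 = 7.
So reporting 35 beats truth here (7 > 0).

35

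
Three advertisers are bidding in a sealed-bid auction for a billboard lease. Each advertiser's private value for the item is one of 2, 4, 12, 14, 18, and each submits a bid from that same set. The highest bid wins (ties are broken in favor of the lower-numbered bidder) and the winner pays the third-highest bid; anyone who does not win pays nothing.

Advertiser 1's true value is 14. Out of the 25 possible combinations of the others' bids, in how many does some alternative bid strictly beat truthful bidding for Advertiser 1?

Others bid (2, 18): truth gives 0; bid 18 gives 12 > 0. Violating.
Others bid (4, 18): truth gives 0; bid 18 gives 10 > 0. Violating.
Others bid (12, 18): truth gives 0; bid 18 gives 2 > 0. Violating.
Others bid (18, 2): truth gives 0; bid 18 gives 12 > 0. Violating.
Others bid (2, 2): truth gives 12; no alternative beats it.
Others bid (2, 4): truth gives 12; no alternative beats it.
(Checking all 25 profiles: 6 have a profitable deviation, 19 do not.)

6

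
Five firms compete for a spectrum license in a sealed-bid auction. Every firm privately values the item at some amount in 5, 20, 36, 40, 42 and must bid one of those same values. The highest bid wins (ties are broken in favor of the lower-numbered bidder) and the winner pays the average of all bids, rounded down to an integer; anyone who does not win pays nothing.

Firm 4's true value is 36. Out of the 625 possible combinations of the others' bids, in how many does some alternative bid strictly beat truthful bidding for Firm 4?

Others bid (5, 5, 5, 5): truth gives 25; bid 20 gives 28 > 25. Violating.
Others bid (5, 5, 5, 20): truth gives 22; bid 20 gives 25 > 22. Violating.
Others bid (5, 5, 5, 40): truth gives 0; bid 40 gives 17 > 0. Violating.
Others bid (5, 5, 5, 42): truth gives 0; bid 42 gives 17 > 0. Violating.
Others bid (5, 5, 5, 36): truth gives 19; no alternative beats it.
Others bid (5, 5, 20, 5): truth gives 22; no alternative beats it.
(Checking all 625 profiles: 261 have a profitable deviation, 364 do not.)

261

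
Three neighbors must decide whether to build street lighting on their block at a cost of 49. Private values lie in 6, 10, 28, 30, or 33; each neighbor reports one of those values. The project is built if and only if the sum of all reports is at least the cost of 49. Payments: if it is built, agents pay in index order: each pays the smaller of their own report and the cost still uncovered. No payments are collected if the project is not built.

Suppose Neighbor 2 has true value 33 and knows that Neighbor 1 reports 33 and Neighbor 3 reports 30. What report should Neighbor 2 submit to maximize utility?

6

Report 6: project built, pays 6, utility 33 - 6 = 27.
Report 10: project built, pays 10, utility 33 - 10 = 23.
Report 28: project built, pays 16, utility 33 - 16 = 17.
Report 30: project built, pays 16, utility 33 - 16 = 17.
Report 33: project built, pays 16, utility 33 - 16 = 17.
The best choice is 6 with utility 27.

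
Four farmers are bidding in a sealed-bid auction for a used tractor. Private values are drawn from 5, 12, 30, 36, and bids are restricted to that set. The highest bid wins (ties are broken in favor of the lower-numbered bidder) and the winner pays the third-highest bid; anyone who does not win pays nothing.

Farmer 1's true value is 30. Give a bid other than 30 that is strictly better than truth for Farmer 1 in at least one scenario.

36

Suppose Farmer 2 bids 5, Farmer 3 bids 5 and Farmer 4 bids 36.
Bid 30: loses, pays 0, utility 0.
Bid 36: wins, pays 5, utility 30 - 5 = 25.
So bidding 36 beats truth here (25 > 0).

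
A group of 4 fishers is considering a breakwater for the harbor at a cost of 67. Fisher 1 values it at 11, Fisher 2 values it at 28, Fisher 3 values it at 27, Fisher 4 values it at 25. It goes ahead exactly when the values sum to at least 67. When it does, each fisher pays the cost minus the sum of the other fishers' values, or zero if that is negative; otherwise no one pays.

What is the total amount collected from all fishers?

8

Total value 91 ≥ cost 67, so it is built.
Fisher 1: others sum to 80; max(0, 67 - 80) = 0.
Fisher 2: others sum to 63; max(0, 67 - 63) = 4.
Fisher 3: others sum to 64; max(0, 67 - 64) = 3.
Fisher 4: others sum to 66; max(0, 67 - 66) = 1.
Total collected = 0 + 4 + 3 + 1 = 8.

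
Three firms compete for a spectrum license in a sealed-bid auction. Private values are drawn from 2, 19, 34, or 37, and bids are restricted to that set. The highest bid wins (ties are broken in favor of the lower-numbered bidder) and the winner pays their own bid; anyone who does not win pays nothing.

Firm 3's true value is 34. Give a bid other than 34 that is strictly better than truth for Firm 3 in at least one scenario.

19

Suppose Firm 1 bids 2 and Firm 2 bids 2.
Bid 34: wins, pays 34, utility 34 - 34 = 0.
Bid 19: wins, pays 19, utility 34 - 19 = 15.
So bidding 19 beats truth here (15 > 0).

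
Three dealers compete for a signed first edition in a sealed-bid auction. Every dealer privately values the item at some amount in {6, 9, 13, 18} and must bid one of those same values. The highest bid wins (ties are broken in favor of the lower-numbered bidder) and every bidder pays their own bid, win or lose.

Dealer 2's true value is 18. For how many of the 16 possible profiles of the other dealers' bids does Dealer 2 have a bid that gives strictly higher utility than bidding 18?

Others bid (6, 6): truth gives 0; bid 9 gives 9 > 0. Violating.
Others bid (6, 9): truth gives 0; bid 9 gives 9 > 0. Violating.
Others bid (6, 13): truth gives 0; bid 13 gives 5 > 0. Violating.
Others bid (9, 6): truth gives 0; bid 13 gives 5 > 0. Violating.
Others bid (6, 18): truth gives 0; no alternative beats it.
Others bid (9, 18): truth gives 0; no alternative beats it.
(Checking all 16 profiles: 10 have a profitable deviation, 6 do not.)

10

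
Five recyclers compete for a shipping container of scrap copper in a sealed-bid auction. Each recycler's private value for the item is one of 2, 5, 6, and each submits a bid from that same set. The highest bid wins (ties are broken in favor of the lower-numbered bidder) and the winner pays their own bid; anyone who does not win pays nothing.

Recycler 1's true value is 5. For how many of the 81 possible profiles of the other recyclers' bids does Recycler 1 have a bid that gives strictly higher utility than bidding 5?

Others bid (2, 2, 2, 2): truth gives 0; bid 2 gives 3 > 0. Violating.
Others bid (2, 2, 2, 5): truth gives 0; no alternative beats it.
Others bid (2, 2, 2, 6): truth gives 0; no alternative beats it.
(Checking all 81 profiles: 1 has a profitable deviation, 80 do not.)

1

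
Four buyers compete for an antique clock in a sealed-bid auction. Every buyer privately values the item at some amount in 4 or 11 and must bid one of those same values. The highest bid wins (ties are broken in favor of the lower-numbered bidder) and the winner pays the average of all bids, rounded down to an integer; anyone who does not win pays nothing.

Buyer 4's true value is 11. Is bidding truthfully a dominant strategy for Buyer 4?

Check each profile of the others' bids and compare truth against every alternative bid.
Others bid (4, 4, 4): truth gives 6, best alternative gives 0.
Others bid (4, 4, 11): truth gives 0, best alternative gives 0.
Others bid (4, 11, 4): truth gives 0, best alternative gives 0.
Others bid (4, 11, 11): truth gives 0, best alternative gives 0.
Others bid (11, 4, 4): truth gives 0, best alternative gives 0.
Others bid (11, 4, 11): truth gives 0, best alternative gives 0.
(Remaining 2 profiles checked similarly; truth is weakly best in each.)
In every case the truthful bid is at least as good as any alternative, so it is a dominant strategy.

Yes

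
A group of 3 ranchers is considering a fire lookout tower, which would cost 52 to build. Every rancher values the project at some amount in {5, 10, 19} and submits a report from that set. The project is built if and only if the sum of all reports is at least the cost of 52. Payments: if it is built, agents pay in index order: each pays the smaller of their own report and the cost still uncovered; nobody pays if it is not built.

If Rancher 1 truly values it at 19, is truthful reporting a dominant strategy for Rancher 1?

Check each profile of the others' reports and compare truth against every alternative report.
Others report (5, 5): truth gives 0, best alternative gives 0.
Others report (5, 10): truth gives 0, best alternative gives 0.
Others report (5, 19): truth gives 0, best alternative gives 0.
Others report (10, 5): truth gives 0, best alternative gives 0.
Others report (10, 10): truth gives 0, best alternative gives 0.
Others report (10, 19): truth gives 0, best alternative gives 0.
(Remaining 3 profiles checked similarly; truth is weakly best in each.)
In every case the truthful report is at least as good as any alternative, so it is a dominant strategy.

Yes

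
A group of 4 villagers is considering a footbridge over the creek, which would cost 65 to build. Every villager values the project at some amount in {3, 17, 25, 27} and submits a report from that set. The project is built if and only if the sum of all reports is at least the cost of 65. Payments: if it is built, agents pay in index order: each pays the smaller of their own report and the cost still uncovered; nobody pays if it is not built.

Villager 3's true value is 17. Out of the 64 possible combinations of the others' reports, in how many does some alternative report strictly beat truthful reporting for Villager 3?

20

Others report (17, 25, 25): truth gives 0; report 3 gives 14 > 0. Violating.
Others report (17, 25, 27): truth gives 0; report 3 gives 14 > 0. Violating.
Others report (17, 27, 25): truth gives 0; report 3 gives 14 > 0. Violating.
Others report (17, 27, 27): truth gives 0; report 3 gives 14 > 0. Violating.
Others report (3, 3, 3): truth gives 0; no alternative beats it.
Others report (3, 3, 17): truth gives 0; no alternative beats it.
(Checking all 64 profiles: 20 have a profitable deviation, 44 do not.)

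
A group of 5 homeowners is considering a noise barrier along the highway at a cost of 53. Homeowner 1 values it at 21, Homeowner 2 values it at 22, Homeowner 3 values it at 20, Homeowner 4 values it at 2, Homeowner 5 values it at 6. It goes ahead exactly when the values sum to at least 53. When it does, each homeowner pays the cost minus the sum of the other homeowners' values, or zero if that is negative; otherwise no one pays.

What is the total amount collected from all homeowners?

Total value 71 ≥ cost 53, so it is built.
Homeowner 1: others sum to 50; max(0, 53 - 50) = 3.
Homeowner 2: others sum to 49; max(0, 53 - 49) = 4.
Homeowner 3: others sum to 51; max(0, 53 - 51) = 2.
Homeowner 4: others sum to 69; max(0, 53 - 69) = 0.
Homeowner 5: others sum to 65; max(0, 53 - 65) = 0.
Total collected = 3 + 4 + 2 + 0 + 0 = 9.

9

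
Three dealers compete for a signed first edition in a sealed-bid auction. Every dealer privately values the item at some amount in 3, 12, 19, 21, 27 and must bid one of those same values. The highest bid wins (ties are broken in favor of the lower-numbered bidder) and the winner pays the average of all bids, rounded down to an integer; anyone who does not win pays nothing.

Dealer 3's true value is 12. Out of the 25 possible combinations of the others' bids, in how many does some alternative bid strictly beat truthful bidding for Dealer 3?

Others bid (3, 12): truth gives 0; bid 19 gives 1 > 0. Violating.
Others bid (12, 3): truth gives 0; bid 19 gives 1 > 0. Violating.
Others bid (3, 3): truth gives 6; no alternative beats it.
Others bid (3, 19): truth gives 0; no alternative beats it.
(Checking all 25 profiles: 2 have a profitable deviation, 23 do not.)

2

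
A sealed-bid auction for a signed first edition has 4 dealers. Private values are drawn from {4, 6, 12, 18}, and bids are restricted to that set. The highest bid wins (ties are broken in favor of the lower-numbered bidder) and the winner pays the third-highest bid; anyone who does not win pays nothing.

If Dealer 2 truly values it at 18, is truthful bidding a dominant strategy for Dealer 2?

Yes

Check each profile of the others' bids and compare truth against every alternative bid.
Others bid (4, 4, 18): truth gives 14, best alternative gives 0.
Others bid (4, 18, 4): truth gives 14, best alternative gives 0.
Others bid (12, 4, 4): truth gives 14, best alternative gives 0.
Others bid (4, 6, 18): truth gives 12, best alternative gives 0.
Others bid (4, 18, 6): truth gives 12, best alternative gives 0.
Others bid (6, 4, 18): truth gives 12, best alternative gives 0.
(Remaining 58 profiles checked similarly; truth is weakly best in each.)
In every case the truthful bid is at least as good as any alternative, so it is a dominant strategy.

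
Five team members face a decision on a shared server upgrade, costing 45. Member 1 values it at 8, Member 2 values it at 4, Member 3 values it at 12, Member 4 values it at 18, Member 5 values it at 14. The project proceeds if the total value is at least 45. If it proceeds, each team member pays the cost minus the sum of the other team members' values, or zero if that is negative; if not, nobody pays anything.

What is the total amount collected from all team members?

11

Total value 56 ≥ cost 45, so it is built.
Member 1: others sum to 48; max(0, 45 - 48) = 0.
Member 2: others sum to 52; max(0, 45 - 52) = 0.
Member 3: others sum to 44; max(0, 45 - 44) = 1.
Member 4: others sum to 38; max(0, 45 - 38) = 7.
Member 5: others sum to 42; max(0, 45 - 42) = 3.
Total collected = 0 + 0 + 1 + 7 + 3 = 11.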